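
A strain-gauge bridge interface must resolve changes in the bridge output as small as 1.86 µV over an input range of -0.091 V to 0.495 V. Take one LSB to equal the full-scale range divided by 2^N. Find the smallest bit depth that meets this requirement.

19 bits

Range = 0.495 − (-0.091) = 0.586 V.
Levels needed ≥ 0.586/1.86 µV = 315100. 2^19 = 524288 suffices, so N_min = 19.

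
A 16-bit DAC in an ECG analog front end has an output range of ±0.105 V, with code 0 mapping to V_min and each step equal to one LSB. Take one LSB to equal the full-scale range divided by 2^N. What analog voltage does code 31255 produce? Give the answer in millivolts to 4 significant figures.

-4.848 mV

Span: 0.105 V − (-0.105 V) = 0.21 V. LSB = 0.21 V / 2^16.
Output = V_min + (31255/65536) × range = -0.105 + 0.476913 × 0.21 V
      = -0.105 + 0.100152 = -0.00484818 V.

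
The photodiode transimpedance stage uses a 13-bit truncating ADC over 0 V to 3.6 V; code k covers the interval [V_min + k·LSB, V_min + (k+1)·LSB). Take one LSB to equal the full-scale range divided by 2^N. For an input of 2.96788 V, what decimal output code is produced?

Full-scale range = 3.6 V. LSB = 3.6 V / 2^13 ≈ 439.5 µV.
code = ⌊(V_in − V_min)/LSB⌋ = ⌊(V_in − V_min) × 2^13 / range⌋
     = ⌊(2.96788 − (0)) × 8192 / 3.6⌋ = ⌊2.96788 × 8192/3.6⌋
     = ⌊6753.576⌋ = 6753.

6753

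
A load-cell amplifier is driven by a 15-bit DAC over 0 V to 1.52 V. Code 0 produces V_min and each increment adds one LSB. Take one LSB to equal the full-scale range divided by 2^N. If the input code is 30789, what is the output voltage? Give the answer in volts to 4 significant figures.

1.428 V

Span = 1.52 V. LSB = 1.52 V / 2^15.
V_out = 0 + 30789 × (1.52/32768) V
      = 0 V + 1.42820 V = 1.42820 V.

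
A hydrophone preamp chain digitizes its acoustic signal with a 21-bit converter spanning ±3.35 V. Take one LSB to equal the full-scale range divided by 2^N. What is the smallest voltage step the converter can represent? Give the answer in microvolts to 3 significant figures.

The full-scale span is 3.35 − (-3.35) = 6.7 V.
Number of codes = 2^21 = 2097152.
One LSB is 6.7 V / 2097152 = 3.19 µV.

3.19 µV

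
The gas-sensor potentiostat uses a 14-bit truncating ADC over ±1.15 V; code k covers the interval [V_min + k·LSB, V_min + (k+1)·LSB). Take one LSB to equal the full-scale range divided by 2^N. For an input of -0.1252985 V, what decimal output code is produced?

7299

Span: 1.15 V − (-1.15 V) = 2.3 V. LSB = 2.3 V / 2^14 ≈ 140.4 µV.
V_in − V_min = -0.1252985 − (-1.15) = 1.0247015 V.
Divide by LSB: 1.0247015 × 16384/2.3 = 7299.4389.
Truncating gives code 7299.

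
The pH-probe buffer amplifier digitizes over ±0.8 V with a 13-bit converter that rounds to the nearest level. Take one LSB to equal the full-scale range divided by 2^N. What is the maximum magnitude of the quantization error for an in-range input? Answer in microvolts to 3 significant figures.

97.7 µV

Full-scale range = 0.8 V − (-0.8 V) = 1.6 V.
LSB = 1.6 V / 2^13 = 195.31 µV.
Worst-case error for round-to-nearest is half an LSB: 97.7 µV.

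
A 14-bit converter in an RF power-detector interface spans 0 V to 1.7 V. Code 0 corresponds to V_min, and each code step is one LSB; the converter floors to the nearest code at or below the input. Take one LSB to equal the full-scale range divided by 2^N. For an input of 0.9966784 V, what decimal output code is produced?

Full-scale range = 1.7 V. LSB = 1.7 V / 2^14 ≈ 103.8 µV.
code = ⌊(V_in − V_min)/LSB⌋ = ⌊(V_in − V_min) × 2^14 / range⌋
     = ⌊(0.9966784 − (0)) × 16384 / 1.7⌋ = ⌊0.9966784 × 16384/1.7⌋
     = ⌊9605.635⌋ = 9605.

9605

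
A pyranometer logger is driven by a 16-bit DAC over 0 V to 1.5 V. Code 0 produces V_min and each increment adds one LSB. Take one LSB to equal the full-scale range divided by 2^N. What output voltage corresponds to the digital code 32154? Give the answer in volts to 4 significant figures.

0.7359 V

Full-scale range = 1.5 V. LSB = 1.5 V / 2^16.
V_out = V_min + code × LSB = 0 V + 32154 × 1.5 V / 65536
      = 0 V + 0.735947 V = 0.735947 V.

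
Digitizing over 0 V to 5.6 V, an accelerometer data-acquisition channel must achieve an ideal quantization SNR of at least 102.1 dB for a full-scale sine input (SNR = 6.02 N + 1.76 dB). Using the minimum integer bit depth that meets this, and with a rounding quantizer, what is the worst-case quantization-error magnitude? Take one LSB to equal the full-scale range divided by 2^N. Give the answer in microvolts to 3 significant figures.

21.4 µV

Span = 5.6 V.
Required N = ⌈(102.1 − 1.76)/6.02⌉ = ⌈16.668⌉ = 17.
LSB = 5.6 V / 2^17 = 42.725 µV.
|e|_max = LSB/2 = 21.4 µV.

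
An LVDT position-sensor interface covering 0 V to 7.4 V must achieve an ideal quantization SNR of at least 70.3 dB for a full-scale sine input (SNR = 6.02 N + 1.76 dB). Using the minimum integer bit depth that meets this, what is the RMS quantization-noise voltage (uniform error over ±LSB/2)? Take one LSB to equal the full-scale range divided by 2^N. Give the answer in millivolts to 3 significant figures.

Span = 7.4 V.
N ≥ (70.3 − 1.76)/6.02 = 11.385 → N_min = 12.
Step size = 7.4/4096 V = 1.8066 mV.
RMS noise = LSB/√12 = 0.522 mV.

0.522 mV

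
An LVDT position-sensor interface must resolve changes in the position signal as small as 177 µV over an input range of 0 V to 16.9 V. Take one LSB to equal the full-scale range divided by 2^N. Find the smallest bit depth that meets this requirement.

Range is 16.9 V.
Required number of levels: 16.9/177 µV = 95480; smallest N with 2^N ≥ that is 17.

17 bits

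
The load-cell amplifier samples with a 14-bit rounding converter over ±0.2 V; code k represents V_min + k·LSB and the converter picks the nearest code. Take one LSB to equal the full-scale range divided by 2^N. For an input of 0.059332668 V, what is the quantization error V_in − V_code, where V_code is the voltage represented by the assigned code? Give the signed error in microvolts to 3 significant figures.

Range = 0.2 − (-0.2) = 0.4 V. LSB = 0.4 V / 2^14 ≈ 24.41 µV.
(0.059332668 − (-0.2)) / LSB = 0.259332668 × 16384/0.4 = 10622.2661. Nearest integer: k = 10622.
Reconstructed level: -0.2 + 10622 × 0.4/16384 V = 0.059326171875 V.
Error = V_in − V_code = 0.059332668 − (0.059326171875) = +6.50 µV.

+6.50 µV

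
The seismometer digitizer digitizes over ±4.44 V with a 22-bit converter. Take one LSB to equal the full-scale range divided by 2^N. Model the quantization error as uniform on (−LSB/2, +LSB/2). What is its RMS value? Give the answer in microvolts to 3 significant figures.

Span: 4.44 V − (-4.44 V) = 8.88 V.
One LSB is 8.88 V / 4194304 = 2.1172 µV.
V_rms = LSB/√12 = 2.1172 µV / √12 = 0.611 µV.

0.611 µV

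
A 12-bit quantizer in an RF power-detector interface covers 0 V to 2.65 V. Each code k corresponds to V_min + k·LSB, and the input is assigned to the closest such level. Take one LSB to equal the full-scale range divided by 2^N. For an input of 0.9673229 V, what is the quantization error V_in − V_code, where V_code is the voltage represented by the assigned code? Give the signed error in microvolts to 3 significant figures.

+98.8 µV

Full-scale range = 2.65 V. LSB = 2.65 V / 2^12 ≈ 0.6470 mV.
(V_in − V_min)/LSB = (0.9673229 − (0)) × 4096/2.65 = 1495.1527 → nearest code k = 1495.
V_code = 0 + (1495/4096) × 2.65 = 0.9672241211 V.
Error = V_in − V_code = 0.9673229 − (0.9672241211) = +98.8 µV.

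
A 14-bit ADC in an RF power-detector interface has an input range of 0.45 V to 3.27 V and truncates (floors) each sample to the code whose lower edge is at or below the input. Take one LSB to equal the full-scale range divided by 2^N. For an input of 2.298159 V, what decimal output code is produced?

10737

Full-scale range = 3.27 V − (0.45 V) = 2.82 V. LSB = 2.82 V / 2^14 ≈ 172.1 µV.
V_in − V_min = 2.298159 − (0.45) = 1.848159 V.
Divide by LSB: 1.848159 × 16384/2.82 = 10737.6727.
Truncating gives code 10737.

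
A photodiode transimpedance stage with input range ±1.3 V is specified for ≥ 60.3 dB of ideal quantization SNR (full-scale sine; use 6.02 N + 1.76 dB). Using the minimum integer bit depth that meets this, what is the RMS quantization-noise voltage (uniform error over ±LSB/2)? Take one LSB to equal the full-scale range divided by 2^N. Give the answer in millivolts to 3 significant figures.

Full-scale range = 1.3 V − (-1.3 V) = 2.6 V.
Required N = ⌈(60.3 − 1.76)/6.02⌉ = ⌈9.724⌉ = 10.
One LSB is 2.6 V / 1024 = 2.5391 mV.
σ_q = LSB/√12 = 2.5391 mV/3.4641 = 0.733 mV.

0.733 mV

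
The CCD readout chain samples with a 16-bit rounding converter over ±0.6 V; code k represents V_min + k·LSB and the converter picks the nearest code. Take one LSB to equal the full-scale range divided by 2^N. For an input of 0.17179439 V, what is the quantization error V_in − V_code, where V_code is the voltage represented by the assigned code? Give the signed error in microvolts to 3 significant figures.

+4.84 µV

Full-scale range = 0.6 V − (-0.6 V) = 1.2 V. LSB = 1.2 V / 2^16 ≈ 18.31 µV.
(V_in − V_min)/LSB = (0.17179439 − (-0.6)) × 65536/1.2 = 42150.2643 → nearest code k = 42150.
Reconstructed level: -0.6 + 42150 × 1.2/65536 V = 0.17178955078 V.
Error = V_in − V_code = 0.17179439 − (0.17178955078) = +4.84 µV.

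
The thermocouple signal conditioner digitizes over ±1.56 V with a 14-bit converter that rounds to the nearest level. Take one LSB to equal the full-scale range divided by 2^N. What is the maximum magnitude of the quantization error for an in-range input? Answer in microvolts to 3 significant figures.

95.2 µV

The full-scale span is 1.56 − (-1.56) = 3.12 V.
Step size = 3.12/16384 V = 190.43 µV.
|e|_max = LSB/2 = 95.2 µV.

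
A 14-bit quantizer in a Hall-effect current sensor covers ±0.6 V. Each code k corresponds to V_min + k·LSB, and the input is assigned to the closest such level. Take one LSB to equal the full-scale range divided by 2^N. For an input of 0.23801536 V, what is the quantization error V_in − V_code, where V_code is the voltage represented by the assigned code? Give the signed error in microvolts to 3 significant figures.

−21.7 µV

Range = 0.6 − (-0.6) = 1.2 V. LSB = 1.2 V / 2^14 ≈ 73.24 µV.
Position in LSBs: (0.23801536 − (-0.6)) × 16384/1.2 = 11441.7030; rounding gives k = 11442.
V_code = -0.6 + (11442/16384) × 1.2 = 0.23803710938 V.
e = 0.23801536 − (0.23803710938) = −21.7 µV.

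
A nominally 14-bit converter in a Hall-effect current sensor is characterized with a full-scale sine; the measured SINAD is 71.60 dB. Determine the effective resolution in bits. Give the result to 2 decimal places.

11.60 bits

Inverting SNR = 6.02 N + 1.76: N_eff = (71.60 − 1.76)/6.02 = 11.6013.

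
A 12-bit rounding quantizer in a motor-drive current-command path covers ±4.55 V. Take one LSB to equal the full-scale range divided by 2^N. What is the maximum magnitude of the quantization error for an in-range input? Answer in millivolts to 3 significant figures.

1.11 mV

Range = 4.55 − (-4.55) = 9.1 V.
LSB = 9.1 V ÷ 2^12 = 9.1/4096 V = 2.2217 mV.
|e|_max = LSB/2 = 1.11 mV.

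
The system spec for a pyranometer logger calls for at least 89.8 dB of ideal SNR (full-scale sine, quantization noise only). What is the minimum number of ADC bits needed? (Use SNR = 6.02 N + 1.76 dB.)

15 bits

N ≥ (89.8 − 1.76)/6.02 = 14.625 → N_min = 15.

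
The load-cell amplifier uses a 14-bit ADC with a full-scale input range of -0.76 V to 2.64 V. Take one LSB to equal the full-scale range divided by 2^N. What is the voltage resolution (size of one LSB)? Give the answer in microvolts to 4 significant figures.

207.5 µV

Full-scale range = 2.64 V − (-0.76 V) = 3.4 V.
There are 2^14 = 16384 steps.
One LSB is 3.4 V / 16384 = 207.5 µV.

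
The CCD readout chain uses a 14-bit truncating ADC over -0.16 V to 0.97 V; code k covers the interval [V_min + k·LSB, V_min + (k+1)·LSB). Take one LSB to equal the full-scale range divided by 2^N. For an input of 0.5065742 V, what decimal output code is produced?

Full-scale range = 0.97 V − (-0.16 V) = 1.13 V. LSB = 1.13 V / 2^14 ≈ 68.97 µV.
V_in − V_min = 0.5065742 − (-0.16) = 0.6665742 V.
Divide by LSB: 0.6665742 × 16384/1.13 = 9664.7360.
Truncating gives code 9664.

9664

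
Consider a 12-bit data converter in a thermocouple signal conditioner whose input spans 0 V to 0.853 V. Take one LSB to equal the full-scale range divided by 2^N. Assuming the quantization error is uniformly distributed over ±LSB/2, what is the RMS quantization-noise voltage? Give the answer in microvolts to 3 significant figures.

60.1 µV

Full-scale range = 0.853 V.
One LSB is 0.853 V / 4096 = 208.25 µV.
RMS of a uniform error over width LSB is LSB/√12 = 60.1 µV.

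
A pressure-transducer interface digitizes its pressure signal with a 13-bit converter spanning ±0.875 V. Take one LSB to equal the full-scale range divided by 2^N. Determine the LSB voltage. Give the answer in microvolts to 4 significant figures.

Full-scale range = 0.875 V − (-0.875 V) = 1.75 V.
2^13 = 8192 levels.
Step size = 1.75/8192 V = 213.6 µV.

213.6 µV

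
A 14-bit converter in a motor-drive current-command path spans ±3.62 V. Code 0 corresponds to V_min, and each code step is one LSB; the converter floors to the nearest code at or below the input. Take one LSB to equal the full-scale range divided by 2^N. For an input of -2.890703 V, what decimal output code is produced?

Span: 3.62 V − (-3.62 V) = 7.24 V. LSB = 7.24 V / 2^14 ≈ 441.9 µV.
V_in − V_min = -2.890703 − (-3.62) = 0.729297 V.
Divide by LSB: 0.729297 × 16384/7.24 = 1650.3870.
Truncating gives code 1650.

1650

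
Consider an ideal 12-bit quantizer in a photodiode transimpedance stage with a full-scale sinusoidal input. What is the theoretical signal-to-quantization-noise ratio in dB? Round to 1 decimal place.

74.0 dB

Ideal quantization SNR: 6.02 × 12 + 1.76 dB = 74.0 dB.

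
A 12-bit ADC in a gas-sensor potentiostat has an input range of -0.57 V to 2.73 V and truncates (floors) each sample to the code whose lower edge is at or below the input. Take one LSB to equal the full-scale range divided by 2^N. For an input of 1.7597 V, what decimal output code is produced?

The full-scale span is 2.73 − (-0.57) = 3.3 V. LSB = 3.3 V / 2^12 ≈ 0.8057 mV.
(V_in − V_min) × 2^12/range = (1.7597 − (-0.57)) × 4096/3.3 = 2891.652.
Floor → code = 2891.

2891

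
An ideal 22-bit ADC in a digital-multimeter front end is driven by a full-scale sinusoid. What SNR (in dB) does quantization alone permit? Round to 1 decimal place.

134.2 dB

SNR = 6.02·22 + 1.76 = 134.20 dB.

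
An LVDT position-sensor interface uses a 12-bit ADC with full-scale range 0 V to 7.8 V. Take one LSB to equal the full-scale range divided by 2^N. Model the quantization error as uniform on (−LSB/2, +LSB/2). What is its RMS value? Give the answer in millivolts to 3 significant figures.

Range is 7.8 V.
LSB = 7.8 V / 2^12 = 1.9043 mV.
For a uniform distribution on [−LSB/2, +LSB/2], V_rms = LSB/√12 = 1.9043 mV/3.4641 = 0.550 mV.

0.550 mV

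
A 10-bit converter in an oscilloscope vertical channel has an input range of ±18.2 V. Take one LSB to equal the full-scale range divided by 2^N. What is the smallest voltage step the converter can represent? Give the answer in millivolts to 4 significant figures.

35.55 mV

Range = 18.2 − (-18.2) = 36.4 V.
There are 2^10 = 1024 steps.
LSB = 36.4 V / 2^10 = 35.55 mV.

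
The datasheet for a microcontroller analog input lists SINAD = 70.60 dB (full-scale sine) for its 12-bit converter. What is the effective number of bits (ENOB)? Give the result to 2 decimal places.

11.44 bits

ENOB = (70.60 − 1.76)/6.02 = 11.4352 bits.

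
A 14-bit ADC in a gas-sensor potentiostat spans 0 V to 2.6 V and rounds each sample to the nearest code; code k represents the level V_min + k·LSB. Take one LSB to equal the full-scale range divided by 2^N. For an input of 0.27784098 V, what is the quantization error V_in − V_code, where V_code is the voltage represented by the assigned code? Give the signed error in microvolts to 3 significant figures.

−27.7 µV

V_FS = 2.6 V. LSB = 2.6 V / 2^14 ≈ 158.7 µV.
Position in LSBs: (0.27784098 − (0)) × 16384/2.6 = 1750.8256; rounding gives k = 1751.
V_code = V_min + k × range/2^14 = 0 + 1751 × 2.6/16384 = 0.27786865234 V.
Error = V_in − V_code = 0.27784098 − (0.27786865234) = −27.7 µV.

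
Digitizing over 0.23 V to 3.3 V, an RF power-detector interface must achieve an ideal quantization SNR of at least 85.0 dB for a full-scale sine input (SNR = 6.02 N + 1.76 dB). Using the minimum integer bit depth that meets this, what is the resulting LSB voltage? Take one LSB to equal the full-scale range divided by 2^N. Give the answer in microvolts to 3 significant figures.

187 µV

The full-scale span is 3.3 − (0.23) = 3.07 V.
Required N = ⌈(85.0 − 1.76)/6.02⌉ = ⌈13.827⌉ = 14.
LSB = 3.07 V ÷ 2^14 = 3.07/16384 V = 187 µV.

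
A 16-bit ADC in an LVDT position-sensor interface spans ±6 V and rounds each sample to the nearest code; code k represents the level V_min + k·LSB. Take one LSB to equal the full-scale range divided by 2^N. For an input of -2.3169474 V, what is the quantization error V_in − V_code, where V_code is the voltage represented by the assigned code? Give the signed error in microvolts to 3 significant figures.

Span: 6 V − (-6 V) = 12 V. LSB = 12 V / 2^16 ≈ 183.1 µV.
(V_in − V_min)/LSB = (-2.3169474 − (-6)) × 65536/12 = 20114.3779 → nearest code k = 20114.
V_code = V_min + k × range/2^16 = -6 + 20114 × 12/65536 = -2.3170166016 V.
e = -2.3169474 − (-2.3170166016) = +69.2 µV.

+69.2 µV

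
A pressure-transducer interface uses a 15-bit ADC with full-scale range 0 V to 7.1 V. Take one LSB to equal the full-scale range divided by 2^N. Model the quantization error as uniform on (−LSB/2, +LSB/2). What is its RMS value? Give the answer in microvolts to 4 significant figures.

62.55 µV

V_FS = 7.1 V.
LSB = 7.1 V ÷ 2^15 = 7.1/32768 V = 216.675 µV.
V_rms = LSB/√12 = 216.675 µV / √12 = 62.55 µV.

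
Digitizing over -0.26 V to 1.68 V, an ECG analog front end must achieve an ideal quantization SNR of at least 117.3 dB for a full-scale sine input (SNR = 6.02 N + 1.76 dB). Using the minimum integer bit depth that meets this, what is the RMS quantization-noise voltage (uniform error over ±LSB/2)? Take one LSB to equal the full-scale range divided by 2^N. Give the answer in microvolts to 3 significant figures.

Range = 1.68 − (-0.26) = 1.94 V.
Required N = ⌈(117.3 − 1.76)/6.02⌉ = ⌈19.193⌉ = 20.
One LSB is 1.94 V / 1048576 = 1.8501 µV.
RMS noise = LSB/√12 = 0.534 µV.

0.534 µV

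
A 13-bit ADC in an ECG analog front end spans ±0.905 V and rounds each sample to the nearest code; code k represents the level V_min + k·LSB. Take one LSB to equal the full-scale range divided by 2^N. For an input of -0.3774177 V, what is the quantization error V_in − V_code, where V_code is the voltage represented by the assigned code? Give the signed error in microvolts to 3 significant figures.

−39.8 µV

Full-scale range = 0.905 V − (-0.905 V) = 1.81 V. LSB = 1.81 V / 2^13 ≈ 220.9 µV.
(-0.3774177 − (-0.905)) / LSB = 0.5275823 × 8192/1.81 = 2387.8200. Nearest integer: k = 2388.
V_code = V_min + k × range/2^13 = -0.905 + 2388 × 1.81/8192 = -0.3773779297 V.
e = -0.3774177 − (-0.3773779297) = −39.8 µV.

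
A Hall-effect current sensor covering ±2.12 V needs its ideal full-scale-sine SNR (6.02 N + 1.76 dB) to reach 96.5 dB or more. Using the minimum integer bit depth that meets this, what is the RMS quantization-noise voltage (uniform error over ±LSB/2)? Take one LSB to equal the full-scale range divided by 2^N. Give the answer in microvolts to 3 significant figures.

18.7 µV

Span: 2.12 V − (-2.12 V) = 4.24 V.
6.02 N + 1.76 ≥ 96.5 gives N ≥ 15.738, so the minimum integer is 16.
LSB = 4.24 V / 2^16 = 64.697 µV.
σ_q = LSB/√12 = 64.697 µV/3.4641 = 18.7 µV.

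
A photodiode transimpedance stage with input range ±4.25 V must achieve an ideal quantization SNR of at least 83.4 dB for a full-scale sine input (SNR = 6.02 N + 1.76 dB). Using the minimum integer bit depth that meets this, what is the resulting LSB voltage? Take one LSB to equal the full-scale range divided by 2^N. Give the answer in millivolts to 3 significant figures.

Full-scale range = 4.25 V − (-4.25 V) = 8.5 V.
N ≥ (83.4 − 1.76)/6.02 = 13.561 → N_min = 14.
One LSB is 8.5 V / 16384 = 0.519 mV.

0.519 mV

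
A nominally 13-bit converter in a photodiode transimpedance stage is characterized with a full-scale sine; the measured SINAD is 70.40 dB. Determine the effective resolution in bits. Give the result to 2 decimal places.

ENOB = (70.40 − 1.76)/6.02 = 11.4020 bits.

11.40 bits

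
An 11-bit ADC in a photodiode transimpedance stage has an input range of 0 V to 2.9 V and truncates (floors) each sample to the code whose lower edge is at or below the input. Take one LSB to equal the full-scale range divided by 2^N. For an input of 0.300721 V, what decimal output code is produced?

Full-scale range = 2.9 V. LSB = 2.9 V / 2^11 ≈ 1.416 mV.
(V_in − V_min) × 2^11/range = (0.300721 − (0)) × 2048/2.9 = 212.371.
Floor → code = 212.

212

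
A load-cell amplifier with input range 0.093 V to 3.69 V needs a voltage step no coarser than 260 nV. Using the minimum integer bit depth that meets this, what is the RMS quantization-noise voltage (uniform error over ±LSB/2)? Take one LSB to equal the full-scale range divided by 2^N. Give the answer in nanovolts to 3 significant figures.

61.9 nV

Full-scale range = 3.69 V − (0.093 V) = 3.597 V.
Required number of levels: 3.597/260 nV = 1.3835e7; smallest N with 2^N ≥ that is 24.
LSB = 3.597 V ÷ 2^24 = 3.597/16777216 V = 214.40 nV.
σ_q = LSB/√12 = 214.40 nV/3.4641 = 61.9 nV.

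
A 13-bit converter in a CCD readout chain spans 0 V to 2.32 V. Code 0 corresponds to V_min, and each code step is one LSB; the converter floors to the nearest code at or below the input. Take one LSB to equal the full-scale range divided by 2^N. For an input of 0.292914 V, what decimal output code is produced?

Range is 2.32 V. LSB = 2.32 V / 2^13 ≈ 283.2 µV.
code = ⌊(V_in − V_min)/LSB⌋ = ⌊(V_in − V_min) × 2^13 / range⌋
     = ⌊(0.292914 − (0)) × 8192 / 2.32⌋ = ⌊0.292914 × 8192/2.32⌋
     = ⌊1034.289⌋ = 1034.

1034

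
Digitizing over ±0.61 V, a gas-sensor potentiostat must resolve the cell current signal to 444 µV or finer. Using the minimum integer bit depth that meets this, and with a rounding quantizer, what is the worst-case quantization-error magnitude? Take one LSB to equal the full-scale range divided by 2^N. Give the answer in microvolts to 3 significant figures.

Full-scale range = 0.61 V − (-0.61 V) = 1.22 V.
Need 2^N ≥ 1.22 V / 444 µV = 2748 → N_min = 12.
LSB = 1.22 V / 2^12 = 297.85 µV.
Max error for round-to-nearest is LSB/2 = 149 µV.

149 µV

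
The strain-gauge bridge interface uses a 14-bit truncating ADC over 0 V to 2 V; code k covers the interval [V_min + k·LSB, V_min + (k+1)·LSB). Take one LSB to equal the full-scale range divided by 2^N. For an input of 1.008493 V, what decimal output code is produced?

Range is 2 V. LSB = 2 V / 2^14 ≈ 122.1 µV.
(V_in − V_min) × 2^14/range = (1.008493 − (0)) × 16384/2 = 8261.575.
Floor → code = 8261.

8261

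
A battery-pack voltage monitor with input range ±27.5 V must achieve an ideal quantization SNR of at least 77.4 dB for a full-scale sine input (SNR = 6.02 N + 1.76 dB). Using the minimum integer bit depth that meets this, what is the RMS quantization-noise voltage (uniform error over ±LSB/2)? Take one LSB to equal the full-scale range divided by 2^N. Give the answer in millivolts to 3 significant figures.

The full-scale span is 27.5 − (-27.5) = 55 V.
N ≥ (77.4 − 1.76)/6.02 = 12.565 → N_min = 13.
One LSB is 55 V / 8192 = 6.7139 mV.
σ_q = LSB/√12 = 6.7139 mV/3.4641 = 1.94 mV.

1.94 mV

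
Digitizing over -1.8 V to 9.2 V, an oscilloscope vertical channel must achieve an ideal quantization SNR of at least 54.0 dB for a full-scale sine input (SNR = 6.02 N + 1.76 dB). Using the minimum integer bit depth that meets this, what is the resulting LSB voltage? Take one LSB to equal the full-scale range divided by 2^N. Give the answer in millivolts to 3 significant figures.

21.5 mV

Range = 9.2 − (-1.8) = 11 V.
N ≥ (54.0 − 1.76)/6.02 = 8.678 → N_min = 9.
LSB = 11 V / 2^9 = 21.5 mV.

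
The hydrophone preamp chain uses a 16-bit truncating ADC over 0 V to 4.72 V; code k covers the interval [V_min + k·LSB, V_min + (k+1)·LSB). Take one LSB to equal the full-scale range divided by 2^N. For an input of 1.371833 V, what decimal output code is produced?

19047

Full-scale range = 4.72 V. LSB = 4.72 V / 2^16 ≈ 72.02 µV.
code = ⌊(V_in − V_min)/LSB⌋ = ⌊(V_in − V_min) × 2^16 / range⌋
     = ⌊(1.371833 − (0)) × 65536 / 4.72⌋ = ⌊1.371833 × 65536/4.72⌋
     = ⌊19047.552⌋ = 19047.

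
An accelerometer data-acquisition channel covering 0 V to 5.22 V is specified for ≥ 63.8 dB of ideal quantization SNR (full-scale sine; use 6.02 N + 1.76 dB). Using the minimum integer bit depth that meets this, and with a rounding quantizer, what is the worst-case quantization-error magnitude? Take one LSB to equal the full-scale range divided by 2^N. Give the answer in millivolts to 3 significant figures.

1.27 mV

Full-scale range = 5.22 V.
Required N = ⌈(63.8 − 1.76)/6.02⌉ = ⌈10.306⌉ = 11.
LSB = 5.22 V / 2^11 = 2.5488 mV.
Half an LSB is 1.27 mV.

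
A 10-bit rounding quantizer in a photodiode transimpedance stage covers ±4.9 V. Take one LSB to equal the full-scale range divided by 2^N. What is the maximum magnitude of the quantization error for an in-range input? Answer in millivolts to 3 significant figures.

The full-scale span is 4.9 − (-4.9) = 9.8 V.
One LSB is 9.8 V / 1024 = 9.5703 mV.
Worst-case error for round-to-nearest is half an LSB: 4.79 mV.

4.79 mV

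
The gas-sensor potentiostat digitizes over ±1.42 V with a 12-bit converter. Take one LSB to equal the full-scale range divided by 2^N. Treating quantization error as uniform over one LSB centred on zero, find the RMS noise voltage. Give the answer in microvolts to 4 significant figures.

200.2 µV

Range = 1.42 − (-1.42) = 2.84 V.
LSB = 2.84 V ÷ 2^12 = 2.84/4096 V = 0.693359 mV.
For a uniform distribution on [−LSB/2, +LSB/2], V_rms = LSB/√12 = 0.693359 mV/3.4641 = 200.2 µV.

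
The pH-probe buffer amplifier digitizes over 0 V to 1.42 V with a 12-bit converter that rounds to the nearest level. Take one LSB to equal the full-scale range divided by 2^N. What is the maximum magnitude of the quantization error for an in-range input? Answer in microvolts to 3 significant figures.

173 µV

Range is 1.42 V.
LSB = 1.42 V ÷ 2^12 = 1.42/4096 V = 346.68 µV.
|e|_max = LSB/2 = 173 µV.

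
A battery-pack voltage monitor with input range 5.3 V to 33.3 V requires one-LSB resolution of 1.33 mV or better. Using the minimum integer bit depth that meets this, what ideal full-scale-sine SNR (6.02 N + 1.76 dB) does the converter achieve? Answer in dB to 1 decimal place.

Full-scale range = 33.3 V − (5.3 V) = 28 V.
Levels needed ≥ 28/1.33 mV = 21050. 2^15 = 32768 suffices, so N_min = 15.
Ideal SNR at N = 15: 6.02·15 + 1.76 = 92.1 dB.

92.1 dB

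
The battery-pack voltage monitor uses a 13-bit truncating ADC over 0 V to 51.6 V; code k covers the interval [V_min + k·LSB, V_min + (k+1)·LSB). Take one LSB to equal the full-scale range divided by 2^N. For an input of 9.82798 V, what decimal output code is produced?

1560

Span = 51.6 V. LSB = 51.6 V / 2^13 ≈ 6.299 mV.
V_in − V_min = 9.82798 − (0) = 9.82798 V.
Divide by LSB: 9.82798 × 8192/51.6 = 1560.2871.
Truncating gives code 1560.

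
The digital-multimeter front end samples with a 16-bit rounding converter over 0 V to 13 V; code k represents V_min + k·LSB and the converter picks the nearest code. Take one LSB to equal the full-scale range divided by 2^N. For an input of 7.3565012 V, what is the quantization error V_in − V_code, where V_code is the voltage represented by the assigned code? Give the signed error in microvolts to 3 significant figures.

Full-scale range = 13 V. LSB = 13 V / 2^16 ≈ 198.4 µV.
(V_in − V_min)/LSB = (7.3565012 − (0)) × 65536/13 = 37085.8202 → nearest code k = 37086.
V_code = V_min + k × range/2^16 = 0 + 37086 × 13/65536 = 7.3565368652 V.
e = 7.3565012 − (7.3565368652) = −35.7 µV.

−35.7 µV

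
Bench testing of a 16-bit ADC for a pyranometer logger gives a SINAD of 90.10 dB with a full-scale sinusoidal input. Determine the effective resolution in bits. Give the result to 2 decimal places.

14.67 bits

Inverting SNR = 6.02 N + 1.76: N_eff = (90.10 − 1.76)/6.02 = 14.6744.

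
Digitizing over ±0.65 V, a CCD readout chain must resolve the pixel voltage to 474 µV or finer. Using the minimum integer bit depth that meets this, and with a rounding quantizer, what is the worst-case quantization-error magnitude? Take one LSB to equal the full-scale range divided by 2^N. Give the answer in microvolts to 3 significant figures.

159 µV

Range = 0.65 − (-0.65) = 1.3 V.
Required number of levels: 1.3/474 µV = 2742.6; smallest N with 2^N ≥ that is 12.
LSB = 1.3 V ÷ 2^12 = 1.3/4096 V = 317.38 µV.
Max error for round-to-nearest is LSB/2 = 159 µV.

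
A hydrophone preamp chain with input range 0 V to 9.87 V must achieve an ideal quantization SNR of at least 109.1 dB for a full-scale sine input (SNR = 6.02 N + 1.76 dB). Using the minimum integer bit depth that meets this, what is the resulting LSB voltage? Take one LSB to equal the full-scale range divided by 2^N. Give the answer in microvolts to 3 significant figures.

Full-scale range = 9.87 V.
N ≥ (109.1 − 1.76)/6.02 = 17.831 → N_min = 18.
LSB = 9.87 V ÷ 2^18 = 9.87/262144 V = 37.7 µV.

37.7 µV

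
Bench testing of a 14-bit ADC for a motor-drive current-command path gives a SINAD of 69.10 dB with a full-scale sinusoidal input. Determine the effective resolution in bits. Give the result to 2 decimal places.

11.19 bits

(69.10 − 1.76) / 6.02 = 67.34/6.02 = 11.1860 effective bits.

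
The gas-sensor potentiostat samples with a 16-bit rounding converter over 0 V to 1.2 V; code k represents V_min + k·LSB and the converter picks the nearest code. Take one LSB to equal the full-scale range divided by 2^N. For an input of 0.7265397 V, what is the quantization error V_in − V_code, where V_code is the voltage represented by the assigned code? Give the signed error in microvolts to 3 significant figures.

−4.49 µV

V_FS = 1.2 V. LSB = 1.2 V / 2^16 ≈ 18.31 µV.
(0.7265397 − (0)) / LSB = 0.7265397 × 65536/1.2 = 39678.7548. Nearest integer: k = 39679.
V_code = V_min + k × range/2^16 = 0 + 39679 × 1.2/65536 = 0.72654418945 V.
V_in − V_code = 0.7265397 − (0.72654418945) = −4.49 µV.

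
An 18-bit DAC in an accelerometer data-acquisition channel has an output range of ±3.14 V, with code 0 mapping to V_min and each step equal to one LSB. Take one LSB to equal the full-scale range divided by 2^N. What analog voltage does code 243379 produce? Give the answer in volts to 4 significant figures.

The full-scale span is 3.14 − (-3.14) = 6.28 V. LSB = 6.28 V / 2^18.
V_out = V_min + code × LSB = -3.14 V + 243379 × 6.28 V / 262144
      = -3.14 + 5.83046 = 2.69046 V.

2.690 V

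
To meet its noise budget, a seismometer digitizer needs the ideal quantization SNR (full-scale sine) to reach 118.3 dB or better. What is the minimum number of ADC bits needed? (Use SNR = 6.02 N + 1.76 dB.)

20 bits

N ≥ (118.3 − 1.76)/6.02 = 19.359 → N_min = 20.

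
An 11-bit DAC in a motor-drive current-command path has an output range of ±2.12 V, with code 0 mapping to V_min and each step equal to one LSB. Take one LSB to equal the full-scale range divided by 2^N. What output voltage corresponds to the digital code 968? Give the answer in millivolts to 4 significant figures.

Full-scale range = 2.12 V − (-2.12 V) = 4.24 V. LSB = 4.24 V / 2^11.
V_out = V_min + code × LSB = -2.12 V + 968 × 4.24 V / 2048
      = -2.12 + 2.00406 = -0.115938 V.

-115.9 mV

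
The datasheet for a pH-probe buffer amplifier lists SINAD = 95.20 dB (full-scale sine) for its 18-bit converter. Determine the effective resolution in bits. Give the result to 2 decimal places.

ENOB = (SINAD − 1.76) / 6.02 = (95.20 − 1.76) / 6.02 = 93.44 / 6.02 = 15.5216.

15.52 bits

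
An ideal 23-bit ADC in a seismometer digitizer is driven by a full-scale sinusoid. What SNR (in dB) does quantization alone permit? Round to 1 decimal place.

140.2 dB

SNR = 6.02·23 + 1.76 = 140.22 dB.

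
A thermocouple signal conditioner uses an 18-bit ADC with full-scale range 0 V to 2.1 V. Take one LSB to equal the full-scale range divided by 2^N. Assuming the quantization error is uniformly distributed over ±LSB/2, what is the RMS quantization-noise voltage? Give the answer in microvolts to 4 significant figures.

V_FS = 2.1 V.
One LSB is 2.1 V / 262144 = 8.01086 µV.
For a uniform distribution on [−LSB/2, +LSB/2], V_rms = LSB/√12 = 8.01086 µV/3.4641 = 2.313 µV.

2.313 µV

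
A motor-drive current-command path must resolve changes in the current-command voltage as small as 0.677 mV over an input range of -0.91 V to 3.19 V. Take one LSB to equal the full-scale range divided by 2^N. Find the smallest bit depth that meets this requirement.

The full-scale span is 3.19 − (-0.91) = 4.1 V.
4.1 V / 0.677 mV = 6056. Since 2^12 = 4096 and 2^13 = 8192, N = 13.

13 bits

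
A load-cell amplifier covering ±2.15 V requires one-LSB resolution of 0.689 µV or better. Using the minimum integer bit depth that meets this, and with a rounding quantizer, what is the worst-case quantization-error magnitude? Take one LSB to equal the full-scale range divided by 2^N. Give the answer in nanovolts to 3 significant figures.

The full-scale span is 2.15 − (-2.15) = 4.3 V.
Levels needed ≥ 4.3/0.689 µV = 6.241e6. 2^23 = 8388608 suffices, so N_min = 23.
LSB = 4.3 V ÷ 2^23 = 4.3/8388608 V = 0.51260 µV.
|e|_max = LSB/2 = 256 nV.

256 nV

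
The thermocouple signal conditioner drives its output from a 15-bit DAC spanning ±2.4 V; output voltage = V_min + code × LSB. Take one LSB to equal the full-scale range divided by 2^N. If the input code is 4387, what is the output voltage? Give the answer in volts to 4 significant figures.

Full-scale range = 2.4 V − (-2.4 V) = 4.8 V. LSB = 4.8 V / 2^15.
V_out = V_min + code × LSB = -2.4 V + 4387 × 4.8 V / 32768
      = -2.4 + 0.642627 = -1.75737 V.

-1.757 V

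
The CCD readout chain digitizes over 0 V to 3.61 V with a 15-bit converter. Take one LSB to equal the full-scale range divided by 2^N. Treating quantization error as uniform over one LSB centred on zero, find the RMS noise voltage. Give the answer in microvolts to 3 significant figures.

31.8 µV

Full-scale range = 3.61 V.
One LSB is 3.61 V / 32768 = 110.17 µV.
σ_q = LSB/√12 = 110.17 µV/3.4641 = 31.8 µV.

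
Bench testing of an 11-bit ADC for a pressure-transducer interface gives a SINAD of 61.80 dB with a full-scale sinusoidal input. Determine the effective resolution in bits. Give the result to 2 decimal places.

ENOB = (61.80 − 1.76)/6.02 = 9.9734 bits.

9.97 bits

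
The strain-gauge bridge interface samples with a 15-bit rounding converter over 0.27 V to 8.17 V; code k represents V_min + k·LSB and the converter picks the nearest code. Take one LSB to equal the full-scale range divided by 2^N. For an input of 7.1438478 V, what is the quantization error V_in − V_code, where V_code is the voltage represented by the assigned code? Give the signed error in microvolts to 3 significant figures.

Span: 8.17 V − (0.27 V) = 7.9 V. LSB = 7.9 V / 2^15 ≈ 241.1 µV.
(7.1438478 − (0.27)) / LSB = 6.8738478 × 32768/7.9 = 28511.6765. Nearest integer: k = 28512.
Reconstructed level: 0.27 + 28512 × 7.9/32768 V = 7.1439257813 V.
V_in − V_code = 7.1438478 − (7.1439257813) = −78.0 µV.

−78.0 µV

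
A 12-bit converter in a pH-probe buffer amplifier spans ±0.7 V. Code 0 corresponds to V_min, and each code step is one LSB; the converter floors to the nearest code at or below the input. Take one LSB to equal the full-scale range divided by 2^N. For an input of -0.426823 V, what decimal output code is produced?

799

Range = 0.7 − (-0.7) = 1.4 V. LSB = 1.4 V / 2^12 ≈ 341.8 µV.
V_in − V_min = -0.426823 − (-0.7) = 0.273177 V.
Divide by LSB: 0.273177 × 4096/1.4 = 799.2379.
Truncating gives code 799.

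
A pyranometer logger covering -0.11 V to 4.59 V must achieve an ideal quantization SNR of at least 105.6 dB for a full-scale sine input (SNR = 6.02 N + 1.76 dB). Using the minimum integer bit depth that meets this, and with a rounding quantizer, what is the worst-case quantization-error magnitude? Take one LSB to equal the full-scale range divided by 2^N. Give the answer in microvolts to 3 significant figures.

The full-scale span is 4.59 − (-0.11) = 4.7 V.
N ≥ (105.6 − 1.76)/6.02 = 17.249 → N_min = 18.
LSB = 4.7 V / 2^18 = 17.929 µV.
|e|_max = LSB/2 = 8.96 µV.

8.96 µV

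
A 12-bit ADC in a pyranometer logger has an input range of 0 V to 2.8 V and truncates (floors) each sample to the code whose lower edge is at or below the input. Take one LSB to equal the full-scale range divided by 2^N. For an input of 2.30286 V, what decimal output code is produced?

3368

V_FS = 2.8 V. LSB = 2.8 V / 2^12 ≈ 0.6836 mV.
V_in − V_min = 2.30286 − (0) = 2.30286 V.
Divide by LSB: 2.30286 × 4096/2.8 = 3368.7552.
Truncating gives code 3368.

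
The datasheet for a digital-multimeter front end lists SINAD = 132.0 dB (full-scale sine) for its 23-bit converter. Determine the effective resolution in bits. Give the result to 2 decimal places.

Inverting SNR = 6.02 N + 1.76: N_eff = (132.0 − 1.76)/6.02 = 21.6346.

21.63 bits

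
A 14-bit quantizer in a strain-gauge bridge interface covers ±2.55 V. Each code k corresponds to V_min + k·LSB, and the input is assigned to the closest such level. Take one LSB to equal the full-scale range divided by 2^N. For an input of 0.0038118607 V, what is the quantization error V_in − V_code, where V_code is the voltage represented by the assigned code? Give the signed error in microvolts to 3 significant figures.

+76.5 µV

Span: 2.55 V − (-2.55 V) = 5.1 V. LSB = 5.1 V / 2^14 ≈ 311.3 µV.
(0.0038118607 − (-2.55)) / LSB = 2.5538118607 × 16384/5.1 = 8204.2458. Nearest integer: k = 8204.
Reconstructed level: -2.55 + 8204 × 5.1/16384 V = 0.0037353515625 V.
e = 0.0038118607 − (0.0037353515625) = +76.5 µV.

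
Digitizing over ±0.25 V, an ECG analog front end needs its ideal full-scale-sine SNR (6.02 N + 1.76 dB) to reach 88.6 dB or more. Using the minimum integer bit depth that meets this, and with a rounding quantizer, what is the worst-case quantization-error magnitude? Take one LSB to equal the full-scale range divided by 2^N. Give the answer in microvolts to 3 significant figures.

The full-scale span is 0.25 − (-0.25) = 0.5 V.
Required N = ⌈(88.6 − 1.76)/6.02⌉ = ⌈14.425⌉ = 15.
One LSB is 0.5 V / 32768 = 15.259 µV.
Half an LSB is 7.63 µV.

7.63 µV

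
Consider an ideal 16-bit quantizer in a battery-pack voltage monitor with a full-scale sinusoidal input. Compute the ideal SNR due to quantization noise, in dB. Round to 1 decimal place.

98.1 dB

Ideal quantization SNR: 6.02 × 16 + 1.76 dB = 98.1 dB.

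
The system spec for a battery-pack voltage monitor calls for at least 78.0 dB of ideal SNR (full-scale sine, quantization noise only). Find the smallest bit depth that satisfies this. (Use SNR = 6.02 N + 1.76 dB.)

N ≥ (78.0 − 1.76)/6.02 = 12.664 → N_min = 13.

13 bits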